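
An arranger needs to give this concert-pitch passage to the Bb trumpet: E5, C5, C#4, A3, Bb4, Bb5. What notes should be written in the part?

Written C4 sounds as Bb3 on the Bb trumpet, so concert pitches are written a major second up.
E5 → F#5
C5 → D5
C#4 → D#4
A3 → B3
Bb4 → C5
Bb5 → C6

F#5 D5 D#4 B3 C5 C6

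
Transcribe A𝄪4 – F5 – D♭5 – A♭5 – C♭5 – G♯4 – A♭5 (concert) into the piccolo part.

A##3 F4 Db4 Ab4 Cb4 G#3 Ab4

The piccolo sounds a perfect octave above written, so the written part must be a perfect octave below concert — transpose each note down.
A##4 -> A##3
F5 -> F4
Db5 -> Db4
Ab5 -> Ab4
Cb5 -> Cb4
G#4 -> G#3
Ab5 -> Ab4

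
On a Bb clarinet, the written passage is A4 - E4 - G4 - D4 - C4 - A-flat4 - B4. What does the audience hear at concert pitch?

Written C4 on the Bb clarinet sounds as Bb3, a major second lower; apply that shift to every note.
A4 becomes G4
E4 becomes D4
G4 becomes F4
D4 becomes C4
C4 becomes Bb3
Ab4 becomes Gb4
B4 becomes A4

G4 D4 F4 C4 Bb3 Gb4 A4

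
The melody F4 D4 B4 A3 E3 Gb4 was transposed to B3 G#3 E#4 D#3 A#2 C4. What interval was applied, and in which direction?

down a diminished fifth

Take the first pair: F4 → B3. F to B spans 5 letter names, so the interval is some kind of fifth.
B3 to F4 is 6 semitones, which makes it a diminished fifth; the second version is lower, so the direction is down.
Checking another pair — Gb4 → C4 — gives the same interval.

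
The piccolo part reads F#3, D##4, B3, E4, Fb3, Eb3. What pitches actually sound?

F#4 D##5 B4 E5 Fb4 Eb4

Written C4 on the piccolo sounds as C5, a perfect octave higher; apply that shift to every note.
F#3 becomes F#4
D##4 becomes D##5
B3 becomes B4
E4 becomes E5
Fb3 becomes Fb4
Eb3 becomes Eb4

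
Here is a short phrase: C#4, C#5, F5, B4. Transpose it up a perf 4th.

F#4 F#5 Bb5 E5

C#4 up a perfect fourth is F#4.
C#5 up a perfect fourth is F#5.
F5 up a perfect fourth is Bb5.
B4 up a perfect fourth is E5.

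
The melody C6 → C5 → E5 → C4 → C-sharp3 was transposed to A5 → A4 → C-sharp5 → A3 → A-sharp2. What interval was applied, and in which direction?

down a minor third

Take the first pair: C6 → A5. C to A spans 3 letter names, so the interval is some kind of third.
A5 to C6 is 3 semitones, which makes it a minor third; the second version is lower, so the direction is down.
Checking another pair — C#3 → A#2 — gives the same interval.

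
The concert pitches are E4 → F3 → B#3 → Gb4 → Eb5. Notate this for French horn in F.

B4 C4 F##4 Db5 Bb5

Written C4 sounds as F3 on the French horn in F, so concert pitches are written a perfect fifth up.
E4 becomes B4
F3 becomes C4
B#3 becomes F##4
Gb4 becomes Db5
Eb5 becomes Bb5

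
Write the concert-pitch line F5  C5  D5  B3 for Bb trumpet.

The Bb trumpet sounds a major second below written, so the written part must be a major second above concert — transpose each note up.
F5 -> G5
C5 -> D5
D5 -> E5
B3 -> C#4

G5 D5 E5 C#4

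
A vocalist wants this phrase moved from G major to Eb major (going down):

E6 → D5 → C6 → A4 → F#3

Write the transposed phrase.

C6 Bb4 Ab5 F4 D3

G major to Eb major down is a major third, so every note moves down by that interval.
E6 gives C6
D5 gives Bb4
C6 gives Ab5
A4 gives F4
F#3 gives D3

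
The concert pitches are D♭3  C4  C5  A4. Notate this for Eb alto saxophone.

Bb3 A4 A5 F#5

The Eb alto saxophone sounds a major sixth below written, so the written part must be a major sixth above concert — transpose each note up.
Db3 -> Bb3
C4 -> A4
C5 -> A5
A4 -> F#5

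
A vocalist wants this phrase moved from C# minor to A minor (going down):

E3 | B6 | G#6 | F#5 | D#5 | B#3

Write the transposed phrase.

C3 G6 E6 D5 B4 G#3

C# minor to A minor down is a major third, so every note moves down by that interval.
E3 becomes C3
B6 becomes G6
G#6 becomes E6
F#5 becomes D5
D#5 becomes B4
B#3 becomes G#3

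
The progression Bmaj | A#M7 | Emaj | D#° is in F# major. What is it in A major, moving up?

Dmaj C#M7 Gmaj F#°

F# major up to A major is a minor third; each chord root moves by that interval while the quality stays the same.
Bmaj: root B up a minor third → D, giving Dmaj.
A#M7: root A# up a minor third → C#, giving C#M7.
Emaj: root E up a minor third → G, giving Gmaj.
D#°: root D# up a minor third → F#, giving F#°.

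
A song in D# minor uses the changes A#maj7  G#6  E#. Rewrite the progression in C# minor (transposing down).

G#maj7 F#6 D#

D# minor down to C# minor is a major second; each chord root moves by that interval while the quality stays the same.
A#maj7: root A# down a major second → G#, giving G#maj7.
G#6: root G# down a major second → F#, giving F#6.
E#: root E# down a major second → D#, giving D#.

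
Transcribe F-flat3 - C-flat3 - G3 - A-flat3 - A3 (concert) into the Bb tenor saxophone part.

The Bb tenor saxophone sounds a major ninth below written, so the written part must be a major ninth above concert — transpose each note up.
Fb3 -> Gb4
Cb3 -> Db4
G3 -> A4
Ab3 -> Bb4
A3 -> B4

Gb4 Db4 A4 Bb4 B4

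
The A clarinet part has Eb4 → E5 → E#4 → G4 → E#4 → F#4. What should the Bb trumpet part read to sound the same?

D4 D#5 D##4 F#4 D##4 E#4

First find concert pitch: the A clarinet sounds a minor third below written, so Eb4 E5 E#4 G4 E#4 F#4 sounds C4 C#5 C##4 E4 C##4 D#4.
Then write for Bb trumpet: it sounds a major second below written, so the part must be a major second above concert.
C4 → D4
C#5 → D#5
C##4 → D##4
E4 → F#4
C##4 → D##4
D#4 → E#4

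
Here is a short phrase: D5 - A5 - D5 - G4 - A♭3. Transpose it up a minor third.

F5 C6 F5 Bb4 Cb4

D5 becomes F5
A5 becomes C6
D5 becomes F5
G4 becomes Bb4
Ab3 becomes Cb4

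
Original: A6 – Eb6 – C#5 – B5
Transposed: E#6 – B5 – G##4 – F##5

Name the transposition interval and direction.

down a diminished fourth

Take the first pair: A6 → E#6. A to E spans 4 letter names, so the interval is some kind of fourth.
E#6 to A6 is 4 semitones, which makes it a diminished fourth; the second version is lower, so the direction is down.
Checking another pair — B5 → F##5 — gives the same interval.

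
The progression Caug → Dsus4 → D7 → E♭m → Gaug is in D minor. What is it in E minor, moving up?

D minor up to E minor is a major second; each chord root moves by that interval while the quality stays the same.
Caug: root C up a major second → D, giving Daug.
Dsus4: root D up a major second → E, giving Esus4.
D7: root D up a major second → E, giving E7.
E♭m: root E♭ up a major second → F, giving Fm.
Gaug: root G up a major second → A, giving Aaug.

Daug Esus4 E7 Fm Aaug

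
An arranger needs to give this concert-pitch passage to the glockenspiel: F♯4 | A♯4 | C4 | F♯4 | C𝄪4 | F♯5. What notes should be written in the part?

F#2 A#2 C2 F#2 C##2 F#3

The glockenspiel sounds a perfect fifteenth above written, so the written part must be a perfect fifteenth below concert — transpose each note down.
F#4 → F#2
A#4 → A#2
C4 → C2
F#4 → F#2
C##4 → C##2
F#5 → F#3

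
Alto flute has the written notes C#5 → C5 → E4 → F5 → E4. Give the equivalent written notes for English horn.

D#5 D5 F#4 G5 F#4

First find concert pitch: the alto flute sounds a perfect fourth below written, so C#5 C5 E4 F5 E4 sounds G#4 G4 B3 C5 B3.
Then write for English horn: it sounds a perfect fifth below written, so the part must be a perfect fifth above concert.
G#4 → D#5
G4 → D5
B3 → F#4
C5 → G5
B3 → F#4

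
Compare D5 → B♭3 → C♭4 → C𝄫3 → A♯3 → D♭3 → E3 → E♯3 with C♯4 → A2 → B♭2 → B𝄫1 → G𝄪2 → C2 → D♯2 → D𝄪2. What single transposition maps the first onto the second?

down a minor ninth

From D5 to C#4 is 9 letter names — a ninth of some quality.
C#4 to D5 is 13 semitones, which makes it a minor ninth; the second version is lower, so the direction is down.
Checking another pair — E#3 → D##2 — gives the same interval.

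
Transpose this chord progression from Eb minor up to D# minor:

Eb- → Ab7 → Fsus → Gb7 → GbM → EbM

D#- G#7 E#sus F#7 F#M D#M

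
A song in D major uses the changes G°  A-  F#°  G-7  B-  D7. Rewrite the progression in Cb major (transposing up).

Fb° Gb- Eb° Fb-7 Ab- Cb7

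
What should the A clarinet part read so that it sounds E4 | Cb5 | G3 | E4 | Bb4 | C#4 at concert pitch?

The A clarinet sounds a minor third below written, so the written part must be a minor third above concert — transpose each note up.
E4 → G4
Cb5 → Ebb5
G3 → Bb3
E4 → G4
Bb4 → Db5
C#4 → E4

G4 Ebb5 Bb3 G4 Db5 E4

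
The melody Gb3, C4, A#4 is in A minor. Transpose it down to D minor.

Cb3 F3 D#4

A minor to D minor down is a perfect fifth, so every note moves down by that interval.
Gb3 → Cb3
C4 → F3
A#4 → D#4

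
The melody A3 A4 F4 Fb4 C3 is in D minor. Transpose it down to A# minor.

D minor to A# minor down is a diminished fourth, so every note moves down by that interval.
A3 -> E#3
A4 -> E#4
F4 -> C#4
Fb4 -> C4
C3 -> G#2

E#3 E#4 C#4 C4 G#2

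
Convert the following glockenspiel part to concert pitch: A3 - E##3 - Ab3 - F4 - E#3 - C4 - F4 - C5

A5 E##5 Ab5 F6 E#5 C6 F6 C7

Written C4 on the glockenspiel sounds as C6, a perfect fifteenth higher; apply that shift to every note.
A3 gives A5
E##3 gives E##5
Ab3 gives Ab5
F4 gives F6
E#3 gives E#5
C4 gives C6
F4 gives F6
C5 gives C7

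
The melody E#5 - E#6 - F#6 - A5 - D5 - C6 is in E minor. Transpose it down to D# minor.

D##5 D##6 E#6 G#5 C#5 B5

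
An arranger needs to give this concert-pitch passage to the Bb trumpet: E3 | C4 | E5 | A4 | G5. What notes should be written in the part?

The Bb trumpet sounds a major second below written, so the written part must be a major second above concert — transpose each note up.
E3 becomes F#3
C4 becomes D4
E5 becomes F#5
A4 becomes B4
G5 becomes A5

F#3 D4 F#5 B4 A5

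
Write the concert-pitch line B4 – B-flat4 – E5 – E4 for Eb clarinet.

G#4 G4 C#5 C#4

Written C4 sounds as Eb4 on the Eb clarinet, so concert pitches are written a minor third down.
B4 gives G#4
Bb4 gives G4
E5 gives C#5
E4 gives C#4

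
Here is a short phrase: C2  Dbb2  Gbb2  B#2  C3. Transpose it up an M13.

A3 Bbb3 Ebb4 G##4 A4

C2 -> A3
Dbb2 -> Bbb3
Gbb2 -> Ebb4
B#2 -> G##4
C3 -> A4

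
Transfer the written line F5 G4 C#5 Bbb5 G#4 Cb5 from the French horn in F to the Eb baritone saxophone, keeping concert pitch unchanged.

G6 A5 D#6 Cb7 A#5 Db6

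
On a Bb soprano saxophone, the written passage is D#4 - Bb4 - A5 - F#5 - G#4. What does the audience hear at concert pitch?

C#4 Ab4 G5 E5 F#4

The Bb soprano saxophone sounds a major second below written, so transpose each written note down a major second.
D#4 to C#4
Bb4 to Ab4
A5 to G5
F#5 to E5
G#4 to F#4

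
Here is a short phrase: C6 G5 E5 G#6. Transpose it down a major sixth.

C6 gives Eb5
G5 gives Bb4
E5 gives G4
G#6 gives B5

Eb5 Bb4 G4 B5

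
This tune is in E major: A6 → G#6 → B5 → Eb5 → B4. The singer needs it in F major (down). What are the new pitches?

Bb5 A5 C5 Fb4 C4

From E down to F is a major seventh; apply that to each pitch.
A6 becomes Bb5
G#6 becomes A5
B5 becomes C5
Eb5 becomes Fb4
B4 becomes C4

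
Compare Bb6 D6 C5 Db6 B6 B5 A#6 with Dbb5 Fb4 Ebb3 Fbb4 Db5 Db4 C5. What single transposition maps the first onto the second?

down an augmented thirteenth

Take the first pair: Bb6 → Dbb5. B to D spans 13 letter names, so the interval is some kind of thirteenth.
Dbb5 to Bb6 is 22 semitones, which makes it an augmented thirteenth; the second version is lower, so the direction is down.
Checking another pair — A#6 → C5 — gives the same interval.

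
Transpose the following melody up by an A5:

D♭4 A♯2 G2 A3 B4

A4 E##3 D#3 E#4 F##5

Db4 to A4
A#2 to E##3
G2 to D#3
A3 to E#4
B4 to F##5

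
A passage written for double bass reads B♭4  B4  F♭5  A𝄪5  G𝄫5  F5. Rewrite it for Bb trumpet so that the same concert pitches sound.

C4 C#4 Gb4 B##4 Abb4 G4

First find concert pitch: the double bass sounds a perfect octave below written, so B♭4 B4 F♭5 A𝄪5 G𝄫5 F5 sounds Bb3 B3 Fb4 A##4 Gbb4 F4.
Then write for Bb trumpet: it sounds a major second below written, so the part must be a major second above concert.
Bb3 → C4
B3 → C#4
Fb4 → Gb4
A##4 → B##4
Gbb4 → Abb4
F4 → G4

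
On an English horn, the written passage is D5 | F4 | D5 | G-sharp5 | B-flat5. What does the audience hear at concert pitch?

The English horn sounds a perfect fifth below written, so transpose each written note down a perfect fifth.
D5 to G4
F4 to Bb3
D5 to G4
G#5 to C#5
Bb5 to Eb5

G4 Bb3 G4 C#5 Eb5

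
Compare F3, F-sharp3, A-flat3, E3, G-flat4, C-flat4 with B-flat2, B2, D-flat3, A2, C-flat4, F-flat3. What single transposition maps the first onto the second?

From F3 to Bb2 is 5 letter names — a fifth of some quality.
Bb2 to F3 is 7 semitones, which makes it a perfect fifth; the second version is lower, so the direction is down.
Checking another pair — Cb4 → Fb3 — gives the same interval.

down a perfect fifth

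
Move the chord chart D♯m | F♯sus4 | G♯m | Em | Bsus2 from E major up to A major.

G#m Bsus4 C#m Am Esus2

E major up to A major is a perfect fourth; each chord root moves by that interval while the quality stays the same.
D♯m: root D♯ up a perfect fourth → G#, giving G#m.
F♯sus4: root F♯ up a perfect fourth → B, giving Bsus4.
G♯m: root G♯ up a perfect fourth → C#, giving C#m.
Em: root E up a perfect fourth → A, giving Am.
Bsus2: root B up a perfect fourth → E, giving Esus2.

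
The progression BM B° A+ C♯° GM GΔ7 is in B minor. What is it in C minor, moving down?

B minor down to C minor is a major seventh; each chord root moves by that interval while the quality stays the same.
BM: root B down a major seventh → C, giving CM.
B°: root B down a major seventh → C, giving C°.
A+: root A down a major seventh → Bb, giving Bb+.
C♯°: root C♯ down a major seventh → D, giving D°.
GM: root G down a major seventh → Ab, giving AbM.
GΔ7: root G down a major seventh → Ab, giving AbΔ7.

CM C° Bb+ D° AbM AbΔ7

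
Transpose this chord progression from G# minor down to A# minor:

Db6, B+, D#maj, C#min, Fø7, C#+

Eb6 C#+ E#maj D#min Gø7 D#+

G# minor down to A# minor is a minor seventh; each chord root moves by that interval while the quality stays the same.
Db6: root Db down a minor seventh → Eb, giving Eb6.
B+: root B down a minor seventh → C#, giving C#+.
D#maj: root D# down a minor seventh → E#, giving E#maj.
C#min: root C# down a minor seventh → D#, giving D#min.
Fø7: root F down a minor seventh → G, giving Gø7.
C#+: root C# down a minor seventh → D#, giving D#+.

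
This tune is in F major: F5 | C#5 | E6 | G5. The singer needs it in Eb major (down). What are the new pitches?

From F down to Eb is a major second; apply that to each pitch.
F5 -> Eb5
C#5 -> B4
E6 -> D6
G5 -> F5

Eb5 B4 D6 F5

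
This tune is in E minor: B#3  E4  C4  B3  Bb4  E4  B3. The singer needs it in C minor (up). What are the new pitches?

G#4 C5 Ab4 G4 Gb5 C5 G4

E minor to C minor up is a minor sixth, so every note moves up by that interval.
B#3 to G#4
E4 to C5
C4 to Ab4
B3 to G4
Bb4 to Gb5
E4 to C5
B3 to G4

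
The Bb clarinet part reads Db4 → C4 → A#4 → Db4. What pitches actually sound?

The Bb clarinet sounds a major second below written, so transpose each written note down a major second.
Db4 gives Cb4
C4 gives Bb3
A#4 gives G#4
Db4 gives Cb4

Cb4 Bb3 G#4 Cb4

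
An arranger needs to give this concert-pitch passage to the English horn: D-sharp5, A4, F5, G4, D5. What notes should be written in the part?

Written C4 sounds as F3 on the English horn, so concert pitches are written a perfect fifth up.
D#5 → A#5
A4 → E5
F5 → C6
G4 → D5
D5 → A5

A#5 E5 C6 D5 A5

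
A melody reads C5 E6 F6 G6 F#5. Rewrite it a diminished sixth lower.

C5 → E#4
E6 → G##5
F6 → A#5
G6 → B#5
F#5 → A##4

E#4 G##5 A#5 B#5 A##4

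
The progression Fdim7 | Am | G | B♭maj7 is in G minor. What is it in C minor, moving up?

G minor up to C minor is a perfect fourth; each chord root moves by that interval while the quality stays the same.
Fdim7: root F up a perfect fourth → Bb, giving Bbdim7.
Am: root A up a perfect fourth → D, giving Dm.
G: root G up a perfect fourth → C, giving C.
B♭maj7: root B♭ up a perfect fourth → Eb, giving Ebmaj7.

Bbdim7 Dm C Ebmaj7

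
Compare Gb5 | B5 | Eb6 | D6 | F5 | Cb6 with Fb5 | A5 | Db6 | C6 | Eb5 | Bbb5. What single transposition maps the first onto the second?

down a major second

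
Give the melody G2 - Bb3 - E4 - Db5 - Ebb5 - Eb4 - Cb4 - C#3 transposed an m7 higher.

G2 becomes F3
Bb3 becomes Ab4
E4 becomes D5
Db5 becomes Cb6
Ebb5 becomes Dbb6
Eb4 becomes Db5
Cb4 becomes Bbb4
C#3 becomes B3

F3 Ab4 D5 Cb6 Dbb6 Db5 Bbb4 B3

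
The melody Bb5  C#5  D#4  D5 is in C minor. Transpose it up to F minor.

Eb6 F#5 G#4 G5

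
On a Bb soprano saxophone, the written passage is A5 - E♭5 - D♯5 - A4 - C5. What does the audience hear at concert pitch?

G5 Db5 C#5 G4 Bb4

The Bb soprano saxophone sounds a major second below written, so transpose each written note down a major second.
A5 becomes G5
Eb5 becomes Db5
D#5 becomes C#5
A4 becomes G4
C5 becomes Bb4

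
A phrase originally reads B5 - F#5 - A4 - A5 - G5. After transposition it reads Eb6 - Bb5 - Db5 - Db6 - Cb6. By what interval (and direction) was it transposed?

up a diminished fourth

Take the first pair: B5 → Eb6. B to E spans 4 letter names, so the interval is some kind of fourth.
B5 to Eb6 is 4 semitones, which makes it a diminished fourth; the second version is higher, so the direction is up.
Checking another pair — G5 → Cb6 — gives the same interval.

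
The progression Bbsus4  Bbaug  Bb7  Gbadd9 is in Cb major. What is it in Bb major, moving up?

Asus4 Aaug A7 Fadd9

Cb major up to Bb major is a major seventh; each chord root moves by that interval while the quality stays the same.
Bbsus4: root Bb up a major seventh → A, giving Asus4.
Bbaug: root Bb up a major seventh → A, giving Aaug.
Bb7: root Bb up a major seventh → A, giving A7.
Gbadd9: root Gb up a major seventh → F, giving Fadd9.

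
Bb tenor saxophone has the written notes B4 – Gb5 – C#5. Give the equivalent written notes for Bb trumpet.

First find concert pitch: the Bb tenor saxophone sounds a major ninth below written, so B4 Gb5 C#5 sounds A3 Fb4 B3.
Then write for Bb trumpet: it sounds a major second below written, so the part must be a major second above concert.
A3 → B3
Fb4 → Gb4
B3 → C#4

B3 Gb4 C#4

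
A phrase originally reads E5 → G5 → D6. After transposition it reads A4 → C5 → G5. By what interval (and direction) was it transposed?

From E5 to A4 is 5 letter names — a fifth of some quality.
A4 to E5 is 7 semitones, which makes it a perfect fifth; the second version is lower, so the direction is down.
Checking another pair — D6 → G5 — gives the same interval.

down a perfect fifth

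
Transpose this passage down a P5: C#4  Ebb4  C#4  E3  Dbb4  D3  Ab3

A perfect fifth down from C#4 gives F#3.
Ebb4 down a perfect fifth is Abb3.
C#4: a fifth down reaches F, and 7 semitones makes it F#3.
E3: a fifth down reaches A, and 7 semitones makes it A2.
Dbb4: a fifth down reaches G, and 7 semitones makes it Gbb3.
A perfect fifth down from D3 gives G2.
Ab3: a fifth down reaches D, and 7 semitones makes it Db3.

F#3 Abb3 F#3 A2 Gbb3 G2 Db3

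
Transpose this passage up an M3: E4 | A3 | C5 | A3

E4 → G#4
A3 → C#4
C5 → E5
A3 → C#4

G#4 C#4 E5 C#4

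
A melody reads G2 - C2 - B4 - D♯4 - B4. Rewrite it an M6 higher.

G2 becomes E3
C2 becomes A2
B4 becomes G#5
D#4 becomes B#4
B4 becomes G#5

E3 A2 G#5 B#4 G#5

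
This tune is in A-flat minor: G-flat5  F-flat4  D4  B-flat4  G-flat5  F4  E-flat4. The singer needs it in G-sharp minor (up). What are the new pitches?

F#6 E5 C##5 A#5 F#6 E#5 D#5

From A-flat up to G-sharp is an augmented seventh; apply that to each pitch.
Gb5 becomes F#6
Fb4 becomes E5
D4 becomes C##5
Bb4 becomes A#5
Gb5 becomes F#6
F4 becomes E#5
Eb4 becomes D#5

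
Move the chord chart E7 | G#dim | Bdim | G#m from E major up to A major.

E major up to A major is a perfect fourth; each chord root moves by that interval while the quality stays the same.
E7: root E up a perfect fourth → A, giving A7.
G#dim: root G# up a perfect fourth → C#, giving C#dim.
Bdim: root B up a perfect fourth → E, giving Edim.
G#m: root G# up a perfect fourth → C#, giving C#m.

A7 C#dim Edim C#m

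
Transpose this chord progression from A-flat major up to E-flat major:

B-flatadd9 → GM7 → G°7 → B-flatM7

Fadd9 DM7 D°7 FM7

A-flat major up to E-flat major is a perfect fifth; each chord root moves by that interval while the quality stays the same.
B-flatadd9: root B-flat up a perfect fifth → F, giving Fadd9.
GM7: root G up a perfect fifth → D, giving DM7.
G°7: root G up a perfect fifth → D, giving D°7.
B-flatM7: root B-flat up a perfect fifth → F, giving FM7.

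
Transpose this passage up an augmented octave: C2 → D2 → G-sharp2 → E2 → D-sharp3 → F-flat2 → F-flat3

C#3 D#3 G##3 E#3 D##4 F3 F4

C2 gives C#3
D2 gives D#3
G#2 gives G##3
E2 gives E#3
D#3 gives D##4
Fb2 gives F3
Fb3 gives F4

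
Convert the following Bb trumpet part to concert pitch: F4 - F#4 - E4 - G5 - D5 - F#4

Eb4 E4 D4 F5 C5 E4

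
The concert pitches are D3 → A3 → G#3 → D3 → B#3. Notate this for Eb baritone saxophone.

B4 F#5 E#5 B4 G##5

Written C4 sounds as Eb2 on the Eb baritone saxophone, so concert pitches are written a major thirteenth up.
D3 -> B4
A3 -> F#5
G#3 -> E#5
D3 -> B4
B#3 -> G##5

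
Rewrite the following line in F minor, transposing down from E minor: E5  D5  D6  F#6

E minor to F minor down is a major seventh, so every note moves down by that interval.
E5 becomes F4
D5 becomes Eb4
D6 becomes Eb5
F#6 becomes G5

F4 Eb4 Eb5 G5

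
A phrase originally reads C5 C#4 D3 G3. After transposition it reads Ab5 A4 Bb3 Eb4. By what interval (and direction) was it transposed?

From C5 to Ab5 is 6 letter names — a sixth of some quality.
C5 to Ab5 is 8 semitones, which makes it a minor sixth; the second version is higher, so the direction is up.
Checking another pair — G3 → Eb4 — gives the same interval.

up a minor sixth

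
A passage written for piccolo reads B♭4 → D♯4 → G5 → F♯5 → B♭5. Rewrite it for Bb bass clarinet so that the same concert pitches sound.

First find concert pitch: the piccolo sounds a perfect octave above written, so B♭4 D♯4 G5 F♯5 B♭5 sounds Bb5 D#5 G6 F#6 Bb6.
Then write for Bb bass clarinet: it sounds a major ninth below written, so the part must be a major ninth above concert.
Bb5 → C7
D#5 → E#6
G6 → A7
F#6 → G#7
Bb6 → C8

C7 E#6 A7 G#7 C8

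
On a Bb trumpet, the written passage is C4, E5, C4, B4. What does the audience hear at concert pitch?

The Bb trumpet sounds a major second below written, so transpose each written note down a major second.
C4 → Bb3
E5 → D5
C4 → Bb3
B4 → A4

Bb3 D5 Bb3 A4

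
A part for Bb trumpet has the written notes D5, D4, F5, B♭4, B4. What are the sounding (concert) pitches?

The Bb trumpet sounds a major second below written, so transpose each written note down a major second.
D5 gives C5
D4 gives C4
F5 gives Eb5
Bb4 gives Ab4
B4 gives A4

C5 C4 Eb5 Ab4 A4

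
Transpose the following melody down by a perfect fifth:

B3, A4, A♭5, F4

B3 down a perfect fifth is E3.
A4 down a perfect fifth is D4.
Ab5: a fifth down reaches D, and 7 semitones makes it Db5.
A perfect fifth down from F4 gives Bb3.

E3 D4 Db5 Bb3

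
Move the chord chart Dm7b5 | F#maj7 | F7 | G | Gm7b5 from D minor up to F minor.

D minor up to F minor is a minor third; each chord root moves by that interval while the quality stays the same.
Dm7b5: root D up a minor third → F, giving Fm7b5.
F#maj7: root F# up a minor third → A, giving Amaj7.
F7: root F up a minor third → Ab, giving Ab7.
G: root G up a minor third → Bb, giving Bb.
Gm7b5: root G up a minor third → Bb, giving Bbm7b5.

Fm7b5 Amaj7 Ab7 Bb Bbm7b5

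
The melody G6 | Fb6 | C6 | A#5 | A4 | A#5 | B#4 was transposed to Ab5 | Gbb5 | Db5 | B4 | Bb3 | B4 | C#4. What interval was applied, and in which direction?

Take the first pair: G6 → Ab5. G to A spans 7 letter names, so the interval is some kind of seventh.
Ab5 to G6 is 11 semitones, which makes it a major seventh; the second version is lower, so the direction is down.
Checking another pair — B#4 → C#4 — gives the same interval.

down a major seventh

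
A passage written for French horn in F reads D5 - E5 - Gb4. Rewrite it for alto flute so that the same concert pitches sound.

C5 D5 Fb4

First find concert pitch: the French horn in F sounds a perfect fifth below written, so D5 E5 Gb4 sounds G4 A4 Cb4.
Then write for alto flute: it sounds a perfect fourth below written, so the part must be a perfect fourth above concert.
G4 → C5
A4 → D5
Cb4 → Fb4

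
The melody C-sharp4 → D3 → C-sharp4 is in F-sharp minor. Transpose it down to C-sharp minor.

From F-sharp down to C-sharp is a perfect fourth; apply that to each pitch.
C#4 gives G#3
D3 gives A2
C#4 gives G#3

G#3 A2 G#3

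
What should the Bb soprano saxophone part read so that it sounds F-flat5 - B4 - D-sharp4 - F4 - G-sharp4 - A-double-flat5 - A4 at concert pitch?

Gb5 C#5 E#4 G4 A#4 Bbb5 B4

Written C4 sounds as Bb3 on the Bb soprano saxophone, so concert pitches are written a major second up.
Fb5 gives Gb5
B4 gives C#5
D#4 gives E#4
F4 gives G4
G#4 gives A#4
Abb5 gives Bbb5
A4 gives B4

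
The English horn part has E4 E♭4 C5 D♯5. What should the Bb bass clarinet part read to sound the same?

B4 Bb4 G5 A#5

First find concert pitch: the English horn sounds a perfect fifth below written, so E4 E♭4 C5 D♯5 sounds A3 Ab3 F4 G#4.
Then write for Bb bass clarinet: it sounds a major ninth below written, so the part must be a major ninth above concert.
A3 → B4
Ab3 → Bb4
F4 → G5
G#4 → A#5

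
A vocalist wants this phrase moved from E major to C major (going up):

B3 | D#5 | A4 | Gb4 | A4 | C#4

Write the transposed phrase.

E major to C major up is a minor sixth, so every note moves up by that interval.
B3 to G4
D#5 to B5
A4 to F5
Gb4 to Ebb5
A4 to F5
C#4 to A4

G4 B5 F5 Ebb5 F5 A4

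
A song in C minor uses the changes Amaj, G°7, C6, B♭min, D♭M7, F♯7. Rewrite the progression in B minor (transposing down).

G#maj F#°7 B6 Amin CM7 E#7

C minor down to B minor is a minor second; each chord root moves by that interval while the quality stays the same.
Amaj: root A down a minor second → G#, giving G#maj.
G°7: root G down a minor second → F#, giving F#°7.
C6: root C down a minor second → B, giving B6.
B♭min: root B♭ down a minor second → A, giving Amin.
D♭M7: root D♭ down a minor second → C, giving CM7.
F♯7: root F♯ down a minor second → E#, giving E#7.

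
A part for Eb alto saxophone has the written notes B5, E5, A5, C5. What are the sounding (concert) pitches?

D5 G4 C5 Eb4

Written C4 on the Eb alto saxophone sounds as Eb3, a major sixth lower; apply that shift to every note.
B5 to D5
E5 to G4
A5 to C5
C5 to Eb4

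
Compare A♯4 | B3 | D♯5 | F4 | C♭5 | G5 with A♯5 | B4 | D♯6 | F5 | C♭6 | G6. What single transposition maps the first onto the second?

From A#4 to A#5 is 8 letter names — an octave of some quality.
A#4 to A#5 is 12 semitones, which makes it a perfect octave; the second version is higher, so the direction is up.
Checking another pair — G5 → G6 — gives the same interval.

up a perfect octave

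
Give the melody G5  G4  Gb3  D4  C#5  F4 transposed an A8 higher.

G#6 G#5 G4 D#5 C##6 F#5

G5 up an augmented octave is G#6.
G4 up an augmented octave is G#5.
Gb3 up an augmented octave is G4.
D4 up an augmented octave is D#5.
An augmented octave up from C#5 gives C##6.
An augmented octave up from F4 gives F#5.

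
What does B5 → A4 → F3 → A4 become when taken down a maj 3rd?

G5 F4 Db3 F4

B5 becomes G5
A4 becomes F4
F3 becomes Db3
A4 becomes F4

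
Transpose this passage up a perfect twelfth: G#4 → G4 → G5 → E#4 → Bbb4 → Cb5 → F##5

D#6 D6 D7 B#5 Fb6 Gb6 C##7

G#4 to D#6
G4 to D6
G5 to D7
E#4 to B#5
Bbb4 to Fb6
Cb5 to Gb6
F##5 to C##7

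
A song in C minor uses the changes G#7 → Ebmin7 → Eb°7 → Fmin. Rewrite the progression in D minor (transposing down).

A#7 Fmin7 F°7 Gmin

C minor down to D minor is a minor seventh; each chord root moves by that interval while the quality stays the same.
G#7: root G# down a minor seventh → A#, giving A#7.
Ebmin7: root Eb down a minor seventh → F, giving Fmin7.
Eb°7: root Eb down a minor seventh → F, giving F°7.
Fmin: root F down a minor seventh → G, giving Gmin.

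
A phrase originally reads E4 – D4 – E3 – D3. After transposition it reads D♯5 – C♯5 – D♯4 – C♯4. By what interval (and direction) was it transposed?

up a major seventh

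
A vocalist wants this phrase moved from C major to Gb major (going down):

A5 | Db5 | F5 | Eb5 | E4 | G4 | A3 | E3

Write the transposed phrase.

Eb5 Abb4 Cb5 Bbb4 Bb3 Db4 Eb3 Bb2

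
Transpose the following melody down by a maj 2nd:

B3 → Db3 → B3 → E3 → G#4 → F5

A3 Cb3 A3 D3 F#4 Eb5

B3 gives A3
Db3 gives Cb3
B3 gives A3
E3 gives D3
G#4 gives F#4
F5 gives Eb5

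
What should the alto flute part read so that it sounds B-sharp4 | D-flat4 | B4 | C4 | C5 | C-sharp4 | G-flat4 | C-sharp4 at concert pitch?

E#5 Gb4 E5 F4 F5 F#4 Cb5 F#4

The alto flute sounds a perfect fourth below written, so the written part must be a perfect fourth above concert — transpose each note up.
B#4 becomes E#5
Db4 becomes Gb4
B4 becomes E5
C4 becomes F4
C5 becomes F5
C#4 becomes F#4
Gb4 becomes Cb5
C#4 becomes F#4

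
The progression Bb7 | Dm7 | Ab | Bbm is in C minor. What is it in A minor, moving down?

G7 Bm7 F Gm

C minor down to A minor is a minor third; each chord root moves by that interval while the quality stays the same.
Bb7: root Bb down a minor third → G, giving G7.
Dm7: root D down a minor third → B, giving Bm7.
Ab: root Ab down a minor third → F, giving F.
Bbm: root Bb down a minor third → G, giving Gm.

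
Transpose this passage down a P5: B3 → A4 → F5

B3: a fifth down reaches E, and 7 semitones makes it E3.
A4 down a perfect fifth is D4.
F5: a fifth down reaches B, and 7 semitones makes it Bb4.

E3 D4 Bb4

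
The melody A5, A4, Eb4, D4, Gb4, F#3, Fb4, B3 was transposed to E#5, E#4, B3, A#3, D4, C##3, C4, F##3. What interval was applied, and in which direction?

down a diminished fourth

From A5 to E#5 is 4 letter names — a fourth of some quality.
E#5 to A5 is 4 semitones, which makes it a diminished fourth; the second version is lower, so the direction is down.
Checking another pair — B3 → F##3 — gives the same interval.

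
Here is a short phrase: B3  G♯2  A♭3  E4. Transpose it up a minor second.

C4 A2 Bbb3 F4

B3: a second up reaches C, and 1 semitone makes it C4.
G#2 up a minor second is A2.
Ab3 up a minor second is Bbb3.
E4 up a minor second is F4.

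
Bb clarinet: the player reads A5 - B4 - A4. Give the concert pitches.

Written C4 on the Bb clarinet sounds as Bb3, a major second lower; apply that shift to every note.
A5 gives G5
B4 gives A4
A4 gives G4

G5 A4 G4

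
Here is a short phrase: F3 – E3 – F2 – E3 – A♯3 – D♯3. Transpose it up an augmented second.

G#3 F##3 G#2 F##3 B##3 E##3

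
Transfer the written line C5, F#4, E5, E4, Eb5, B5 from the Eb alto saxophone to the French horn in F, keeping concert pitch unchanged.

Bb4 E4 D5 D4 Db5 A5

First find concert pitch: the Eb alto saxophone sounds a major sixth below written, so C5 F#4 E5 E4 Eb5 B5 sounds Eb4 A3 G4 G3 Gb4 D5.
Then write for French horn in F: it sounds a perfect fifth below written, so the part must be a perfect fifth above concert.
Eb4 → Bb4
A3 → E4
G4 → D5
G3 → D4
Gb4 → Db5
D5 → A5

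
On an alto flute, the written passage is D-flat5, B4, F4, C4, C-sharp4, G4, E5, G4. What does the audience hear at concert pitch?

The alto flute sounds a perfect fourth below written, so transpose each written note down a perfect fourth.
Db5 gives Ab4
B4 gives F#4
F4 gives C4
C4 gives G3
C#4 gives G#3
G4 gives D4
E5 gives B4
G4 gives D4

Ab4 F#4 C4 G3 G#3 D4 B4 D4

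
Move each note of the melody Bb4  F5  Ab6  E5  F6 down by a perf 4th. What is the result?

Bb4: a fourth down reaches F, and 5 semitones makes it F4.
F5: a fourth down reaches C, and 5 semitones makes it C5.
A perfect fourth down from Ab6 gives Eb6.
E5: a fourth down reaches B, and 5 semitones makes it B4.
F6: a fourth down reaches C, and 5 semitones makes it C6.

F4 C5 Eb6 B4 C6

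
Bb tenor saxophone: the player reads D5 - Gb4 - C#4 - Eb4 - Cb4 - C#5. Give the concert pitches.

C4 Fb3 B2 Db3 Bbb2 B3

Written C4 on the Bb tenor saxophone sounds as Bb2, a major ninth lower; apply that shift to every note.
D5 becomes C4
Gb4 becomes Fb3
C#4 becomes B2
Eb4 becomes Db3
Cb4 becomes Bbb2
C#5 becomes B3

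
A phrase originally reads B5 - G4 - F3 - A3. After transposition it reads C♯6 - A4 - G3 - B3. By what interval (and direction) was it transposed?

From B5 to C#6 is 2 letter names — a second of some quality.
B5 to C#6 is 2 semitones, which makes it a major second; the second version is higher, so the direction is up.
Checking another pair — A3 → B3 — gives the same interval.

up a major second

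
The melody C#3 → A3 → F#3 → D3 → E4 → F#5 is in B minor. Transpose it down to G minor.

From B down to G is a major third; apply that to each pitch.
C#3 -> A2
A3 -> F3
F#3 -> D3
D3 -> Bb2
E4 -> C4
F#5 -> D5

A2 F3 D3 Bb2 C4 D5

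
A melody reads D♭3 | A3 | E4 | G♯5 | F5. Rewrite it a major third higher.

F3 C#4 G#4 B#5 A5

Db3 up a major third is F3.
A3: a third up reaches C, and 4 semitones makes it C#4.
E4: a third up reaches G, and 4 semitones makes it G#4.
G#5 up a major third is B#5.
F5 up a major third is A5.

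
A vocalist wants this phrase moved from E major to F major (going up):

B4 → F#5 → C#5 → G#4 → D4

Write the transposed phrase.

C5 G5 D5 A4 Eb4

E major to F major up is a minor second, so every note moves up by that interval.
B4 becomes C5
F#5 becomes G5
C#5 becomes D5
G#4 becomes A4
D4 becomes Eb4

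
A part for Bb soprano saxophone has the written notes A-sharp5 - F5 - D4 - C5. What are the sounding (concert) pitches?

G#5 Eb5 C4 Bb4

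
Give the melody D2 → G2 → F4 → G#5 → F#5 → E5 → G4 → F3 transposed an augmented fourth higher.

An augmented fourth up from D2 gives G#2.
G2 up an augmented fourth is C#3.
F4 up an augmented fourth is B4.
G#5 up an augmented fourth is C##6.
An augmented fourth up from F#5 gives B#5.
E5: a fourth up reaches A, and 6 semitones makes it A#5.
G4 up an augmented fourth is C#5.
F3: a fourth up reaches B, and 6 semitones makes it B3.

G#2 C#3 B4 C##6 B#5 A#5 C#5 B3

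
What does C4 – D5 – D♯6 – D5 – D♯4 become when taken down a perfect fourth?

G3 A4 A#5 A4 A#3

C4 down a perfect fourth is G3.
D5: a fourth down reaches A, and 5 semitones makes it A4.
A perfect fourth down from D#6 gives A#5.
A perfect fourth down from D5 gives A4.
D#4 down a perfect fourth is A#3.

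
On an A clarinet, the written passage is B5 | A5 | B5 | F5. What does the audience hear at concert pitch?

G#5 F#5 G#5 D5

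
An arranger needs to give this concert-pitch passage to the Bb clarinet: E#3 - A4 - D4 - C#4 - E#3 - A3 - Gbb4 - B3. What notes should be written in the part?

F##3 B4 E4 D#4 F##3 B3 Abb4 C#4

The Bb clarinet sounds a major second below written, so the written part must be a major second above concert — transpose each note up.
E#3 gives F##3
A4 gives B4
D4 gives E4
C#4 gives D#4
E#3 gives F##3
A3 gives B3
Gbb4 gives Abb4
B3 gives C#4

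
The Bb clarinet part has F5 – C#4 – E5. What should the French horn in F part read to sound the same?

First find concert pitch: the Bb clarinet sounds a major second below written, so F5 C#4 E5 sounds Eb5 B3 D5.
Then write for French horn in F: it sounds a perfect fifth below written, so the part must be a perfect fifth above concert.
Eb5 → Bb5
B3 → F#4
D5 → A5

Bb5 F#4 A5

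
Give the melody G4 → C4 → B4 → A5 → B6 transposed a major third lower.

Eb4 Ab3 G4 F5 G6

G4 becomes Eb4
C4 becomes Ab3
B4 becomes G4
A5 becomes F5
B6 becomes G6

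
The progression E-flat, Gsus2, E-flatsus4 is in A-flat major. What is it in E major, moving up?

A-flat major up to E major is an augmented fifth; each chord root moves by that interval while the quality stays the same.
E-flat: root E-flat up an augmented fifth → B, giving B.
Gsus2: root G up an augmented fifth → D#, giving D#sus2.
E-flatsus4: root E-flat up an augmented fifth → B, giving Bsus4.

B D#sus2 Bsus4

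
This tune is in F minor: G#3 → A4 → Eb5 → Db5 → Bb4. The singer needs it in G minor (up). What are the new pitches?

From F up to G is a major second; apply that to each pitch.
G#3 gives A#3
A4 gives B4
Eb5 gives F5
Db5 gives Eb5
Bb4 gives C5

A#3 B4 F5 Eb5 C5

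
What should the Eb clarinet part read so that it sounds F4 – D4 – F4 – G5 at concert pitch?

The Eb clarinet sounds a minor third above written, so the written part must be a minor third below concert — transpose each note down.
F4 → D4
D4 → B3
F4 → D4
G5 → E5

D4 B3 D4 E5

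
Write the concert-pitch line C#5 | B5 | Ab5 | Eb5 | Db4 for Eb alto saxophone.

A#5 G#6 F6 C6 Bb4

The Eb alto saxophone sounds a major sixth below written, so the written part must be a major sixth above concert — transpose each note up.
C#5 -> A#5
B5 -> G#6
Ab5 -> F6
Eb5 -> C6
Db4 -> Bb4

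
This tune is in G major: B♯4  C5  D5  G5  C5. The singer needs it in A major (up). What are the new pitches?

C##5 D5 E5 A5 D5

G major to A major up is a major second, so every note moves up by that interval.
B#4 gives C##5
C5 gives D5
D5 gives E5
G5 gives A5
C5 gives D5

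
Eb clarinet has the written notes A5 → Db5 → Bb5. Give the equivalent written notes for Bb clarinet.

First find concert pitch: the Eb clarinet sounds a minor third above written, so A5 Db5 Bb5 sounds C6 Fb5 Db6.
Then write for Bb clarinet: it sounds a major second below written, so the part must be a major second above concert.
C6 → D6
Fb5 → Gb5
Db6 → Eb6

D6 Gb5 Eb6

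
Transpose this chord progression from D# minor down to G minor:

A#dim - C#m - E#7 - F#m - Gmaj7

Ddim Fm A7 Bbm Cbmaj7

D# minor down to G minor is an augmented fifth; each chord root moves by that interval while the quality stays the same.
A#dim: root A# down an augmented fifth → D, giving Ddim.
C#m: root C# down an augmented fifth → F, giving Fm.
E#7: root E# down an augmented fifth → A, giving A7.
F#m: root F# down an augmented fifth → Bb, giving Bbm.
Gmaj7: root G down an augmented fifth → Cb, giving Cbmaj7.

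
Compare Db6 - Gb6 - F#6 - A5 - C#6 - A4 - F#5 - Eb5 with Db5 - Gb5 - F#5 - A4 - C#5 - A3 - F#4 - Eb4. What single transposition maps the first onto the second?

down a perfect octave

From Db6 to Db5 is 8 letter names — an octave of some quality.
Db5 to Db6 is 12 semitones, which makes it a perfect octave; the second version is lower, so the direction is down.
Checking another pair — Eb5 → Eb4 — gives the same interval.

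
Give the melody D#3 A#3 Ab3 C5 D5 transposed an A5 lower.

G2 D3 Dbb3 Fb4 Gb4

An augmented fifth down from D#3 gives G2.
A#3 down an augmented fifth is D3.
Ab3 down an augmented fifth is Dbb3.
C5 down an augmented fifth is Fb4.
An augmented fifth down from D5 gives Gb4.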